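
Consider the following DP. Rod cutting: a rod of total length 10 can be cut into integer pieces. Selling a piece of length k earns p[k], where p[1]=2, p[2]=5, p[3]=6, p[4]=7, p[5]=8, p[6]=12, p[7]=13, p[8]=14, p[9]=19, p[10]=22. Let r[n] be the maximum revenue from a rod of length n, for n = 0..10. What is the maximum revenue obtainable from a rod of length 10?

25

   n    0    1    2    3    4    5    6    7    8    9   10
r[n]    0    2    5    7   10   12   15   17   20   22   25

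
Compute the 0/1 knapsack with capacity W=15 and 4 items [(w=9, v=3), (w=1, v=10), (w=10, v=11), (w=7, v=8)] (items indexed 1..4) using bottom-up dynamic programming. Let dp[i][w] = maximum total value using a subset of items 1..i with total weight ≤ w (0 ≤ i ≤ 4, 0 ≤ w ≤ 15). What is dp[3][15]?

i\w   0   1   2   3   4   5   6   7   8   9  10  11  12  13  14  15
  0   0   0   0   0   0   0   0   0   0   0   0   0   0   0   0   0
  1   0   0   0   0   0   0   0   0   0   3   3   3   3   3   3   3
  2   0  10  10  10  10  10  10  10  10  10  13  13  13  13  13  13
  3   0  10  10  10  10  10  10  10  10  10  13  21  21  21  21  21
  4   0  10  10  10  10  10  10  10  18  18  18  21  21  21  21  21

21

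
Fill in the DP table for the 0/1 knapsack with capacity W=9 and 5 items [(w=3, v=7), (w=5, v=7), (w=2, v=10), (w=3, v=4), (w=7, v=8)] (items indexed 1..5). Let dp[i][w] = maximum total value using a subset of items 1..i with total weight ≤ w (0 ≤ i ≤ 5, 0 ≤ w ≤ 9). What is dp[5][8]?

21

i\w   0   1   2   3   4   5   6   7   8   9
  0   0   0   0   0   0   0   0   0   0   0
  1   0   0   0   7   7   7   7   7   7   7
  2   0   0   0   7   7   7   7   7  14  14
  3   0   0  10  10  10  17  17  17  17  17
  4   0   0  10  10  10  17  17  17  21  21
  5   0   0  10  10  10  17  17  17  21  21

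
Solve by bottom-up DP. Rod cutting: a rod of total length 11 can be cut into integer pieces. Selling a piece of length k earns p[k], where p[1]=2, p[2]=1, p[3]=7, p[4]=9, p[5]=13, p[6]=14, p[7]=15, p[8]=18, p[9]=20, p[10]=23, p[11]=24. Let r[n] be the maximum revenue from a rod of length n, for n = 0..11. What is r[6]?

   n    0    1    2    3    4    5    6    7    8    9   10   11
r[n]    0    2    4    7    9   13   15   17   20   22   26   28

15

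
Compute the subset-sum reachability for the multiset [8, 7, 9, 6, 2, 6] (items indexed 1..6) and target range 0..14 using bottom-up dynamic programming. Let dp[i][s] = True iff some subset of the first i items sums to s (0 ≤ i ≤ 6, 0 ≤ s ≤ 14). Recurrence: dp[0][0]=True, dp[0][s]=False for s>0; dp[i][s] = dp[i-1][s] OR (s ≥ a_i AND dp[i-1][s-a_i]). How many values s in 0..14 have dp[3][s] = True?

4

i\s   0   1   2   3   4   5   6   7   8   9  10  11  12  13  14
  0   T   F   F   F   F   F   F   F   F   F   F   F   F   F   F
  1   T   F   F   F   F   F   F   F   T   F   F   F   F   F   F
  2   T   F   F   F   F   F   F   T   T   F   F   F   F   F   F
  3   T   F   F   F   F   F   F   T   T   T   F   F   F   F   F
  4   T   F   F   F   F   F   T   T   T   T   F   F   F   T   T
  5   T   F   T   F   F   F   T   T   T   T   T   T   F   T   T
  6   T   F   T   F   F   F   T   T   T   T   T   T   T   T   T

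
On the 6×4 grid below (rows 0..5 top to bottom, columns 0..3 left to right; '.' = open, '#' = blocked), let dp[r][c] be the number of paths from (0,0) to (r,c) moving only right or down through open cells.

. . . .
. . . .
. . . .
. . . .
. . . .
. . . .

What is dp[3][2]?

10

r\c   0   1   2   3
  0   1   1   1   1
  1   1   2   3   4
  2   1   3   6  10
  3   1   4  10  20
  4   1   5  15  35
  5   1   6  21  56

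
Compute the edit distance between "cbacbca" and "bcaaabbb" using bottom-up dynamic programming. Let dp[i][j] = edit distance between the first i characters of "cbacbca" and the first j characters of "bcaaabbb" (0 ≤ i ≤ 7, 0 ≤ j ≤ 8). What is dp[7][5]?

   ''  b  c  a  a  a  b  b  b
''  0  1  2  3  4  5  6  7  8
 c  1  1  1  2  3  4  5  6  7
 b  2  1  2  2  3  4  4  5  6
 a  3  2  2  2  2  3  4  5  6
 c  4  3  2  3  3  3  4  5  6
 b  5  4  3  3  4  4  3  4  5
 c  6  5  4  4  4  5  4  4  5
 a  7  6  5  4  4  4  5  5  5

4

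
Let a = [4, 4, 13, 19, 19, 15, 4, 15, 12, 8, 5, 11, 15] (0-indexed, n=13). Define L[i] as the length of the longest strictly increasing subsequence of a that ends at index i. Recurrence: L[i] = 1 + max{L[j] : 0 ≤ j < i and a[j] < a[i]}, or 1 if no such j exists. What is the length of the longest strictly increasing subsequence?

4

   i    0    1    2    3    4    5    6    7    8    9   10   11   12
a[i]    4    4   13   19   19   15    4   15   12    8    5   11   15
L[i]    1    1    2    3    3    3    1    3    2    2    2    3    4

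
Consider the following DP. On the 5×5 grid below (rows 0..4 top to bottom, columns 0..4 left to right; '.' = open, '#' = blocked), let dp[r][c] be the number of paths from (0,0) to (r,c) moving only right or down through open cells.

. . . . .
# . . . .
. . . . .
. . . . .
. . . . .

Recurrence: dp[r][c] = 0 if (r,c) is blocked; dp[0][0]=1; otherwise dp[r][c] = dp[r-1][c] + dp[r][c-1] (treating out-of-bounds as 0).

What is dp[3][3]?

10

r\c   0   1   2   3   4
  0   1   1   1   1   1
  1   0   1   2   3   4
  2   0   1   3   6  10
  3   0   1   4  10  20
  4   0   1   5  15  35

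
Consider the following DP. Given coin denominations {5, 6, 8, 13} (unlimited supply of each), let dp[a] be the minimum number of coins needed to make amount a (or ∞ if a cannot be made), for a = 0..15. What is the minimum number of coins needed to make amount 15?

 a  0  1  2  3  4  5  6  7  8  9 10 11 12 13 14 15
dp  0  -  -  -  -  1  1  -  1  -  2  2  2  1  2  3
(- denotes ∞ / unreachable)

3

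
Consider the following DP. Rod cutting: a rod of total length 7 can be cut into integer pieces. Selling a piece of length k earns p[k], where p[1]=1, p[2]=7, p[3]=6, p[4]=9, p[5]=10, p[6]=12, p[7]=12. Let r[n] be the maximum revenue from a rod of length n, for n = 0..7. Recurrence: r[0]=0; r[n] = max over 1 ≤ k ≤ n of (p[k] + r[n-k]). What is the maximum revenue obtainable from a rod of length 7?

22

   n    0    1    2    3    4    5    6    7
r[n]    0    1    7    8   14   15   21   22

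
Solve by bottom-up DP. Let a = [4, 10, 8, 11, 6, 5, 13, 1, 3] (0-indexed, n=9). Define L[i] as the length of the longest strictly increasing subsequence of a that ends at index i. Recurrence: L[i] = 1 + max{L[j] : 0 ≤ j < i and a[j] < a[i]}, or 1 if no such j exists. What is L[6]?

4

   i    0    1    2    3    4    5    6    7    8
a[i]    4   10    8   11    6    5   13    1    3
L[i]    1    2    2    3    2    2    4    1    2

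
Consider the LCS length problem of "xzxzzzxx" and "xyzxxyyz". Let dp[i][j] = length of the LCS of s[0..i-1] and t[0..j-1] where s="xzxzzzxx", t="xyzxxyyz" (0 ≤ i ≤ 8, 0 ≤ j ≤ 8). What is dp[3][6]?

   ''  x  y  z  x  x  y  y  z
''  0  0  0  0  0  0  0  0  0
 x  0  1  1  1  1  1  1  1  1
 z  0  1  1  2  2  2  2  2  2
 x  0  1  1  2  3  3  3  3  3
 z  0  1  1  2  3  3  3  3  4
 z  0  1  1  2  3  3  3  3  4
 z  0  1  1  2  3  3  3  3  4
 x  0  1  1  2  3  4  4  4  4
 x  0  1  1  2  3  4  4  4  4

3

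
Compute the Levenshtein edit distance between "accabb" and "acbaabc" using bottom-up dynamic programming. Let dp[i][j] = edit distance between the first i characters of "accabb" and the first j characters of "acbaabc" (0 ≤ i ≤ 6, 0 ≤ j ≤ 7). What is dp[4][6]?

3

   ''  a  c  b  a  a  b  c
''  0  1  2  3  4  5  6  7
 a  1  0  1  2  3  4  5  6
 c  2  1  0  1  2  3  4  5
 c  3  2  1  1  2  3  4  4
 a  4  3  2  2  1  2  3  4
 b  5  4  3  2  2  2  2  3
 b  6  5  4  3  3  3  2  3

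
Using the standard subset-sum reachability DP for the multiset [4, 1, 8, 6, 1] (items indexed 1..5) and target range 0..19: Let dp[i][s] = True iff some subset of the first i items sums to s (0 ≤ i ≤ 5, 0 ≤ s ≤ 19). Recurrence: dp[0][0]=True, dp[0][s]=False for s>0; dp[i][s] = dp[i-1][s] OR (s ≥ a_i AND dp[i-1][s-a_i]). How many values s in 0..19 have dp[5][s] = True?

i\s   0   1   2   3   4   5   6   7   8   9  10  11  12  13  14  15  16  17  18  19
  0   T   F   F   F   F   F   F   F   F   F   F   F   F   F   F   F   F   F   F   F
  1   T   F   F   F   T   F   F   F   F   F   F   F   F   F   F   F   F   F   F   F
  2   T   T   F   F   T   T   F   F   F   F   F   F   F   F   F   F   F   F   F   F
  3   T   T   F   F   T   T   F   F   T   T   F   F   T   T   F   F   F   F   F   F
  4   T   T   F   F   T   T   T   T   T   T   T   T   T   T   T   T   F   F   T   T
  5   T   T   T   F   T   T   T   T   T   T   T   T   T   T   T   T   T   F   T   T

18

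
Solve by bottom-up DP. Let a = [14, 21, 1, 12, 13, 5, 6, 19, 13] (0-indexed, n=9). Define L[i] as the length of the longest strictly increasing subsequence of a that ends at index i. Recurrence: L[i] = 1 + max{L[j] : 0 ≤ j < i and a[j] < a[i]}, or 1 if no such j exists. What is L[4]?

   i    0    1    2    3    4    5    6    7    8
a[i]   14   21    1   12   13    5    6   19   13
L[i]    1    2    1    2    3    2    3    4    4

3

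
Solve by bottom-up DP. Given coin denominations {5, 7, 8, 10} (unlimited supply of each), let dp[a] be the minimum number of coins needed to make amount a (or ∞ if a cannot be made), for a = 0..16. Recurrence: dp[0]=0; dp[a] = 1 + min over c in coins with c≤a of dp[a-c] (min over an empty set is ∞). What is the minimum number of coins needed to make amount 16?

2

 a  0  1  2  3  4  5  6  7  8  9 10 11 12 13 14 15 16
dp  0  -  -  -  -  1  -  1  1  -  1  -  2  2  2  2  2
(- denotes ∞ / unreachable)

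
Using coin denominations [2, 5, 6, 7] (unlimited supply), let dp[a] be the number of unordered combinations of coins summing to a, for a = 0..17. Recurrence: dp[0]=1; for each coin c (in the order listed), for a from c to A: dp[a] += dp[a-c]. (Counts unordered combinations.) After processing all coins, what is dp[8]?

2

after  coin     0     1     2     3     4     5     6     7     8     9    10    11    12    13    14    15    16    17
          2     1     0     1     0     1     0     1     0     1     0     1     0     1     0     1     0     1     0
          5     1     0     1     0     1     1     1     1     1     1     2     1     2     1     2     2     2     2
          6     1     0     1     0     1     1     2     1     2     1     3     2     4     2     4     3     5     4
          7     1     0     1     0     1     1     2     2     2     2     3     3     5     4     6     5     7     7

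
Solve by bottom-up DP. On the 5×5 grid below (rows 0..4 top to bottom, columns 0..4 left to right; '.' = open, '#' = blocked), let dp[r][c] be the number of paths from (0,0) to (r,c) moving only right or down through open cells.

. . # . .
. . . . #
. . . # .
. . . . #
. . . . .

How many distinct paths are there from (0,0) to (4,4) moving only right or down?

r\c   0   1   2   3   4
  0   1   1   0   0   0
  1   1   2   2   2   0
  2   1   3   5   0   0
  3   1   4   9   9   0
  4   1   5  14  23  23

23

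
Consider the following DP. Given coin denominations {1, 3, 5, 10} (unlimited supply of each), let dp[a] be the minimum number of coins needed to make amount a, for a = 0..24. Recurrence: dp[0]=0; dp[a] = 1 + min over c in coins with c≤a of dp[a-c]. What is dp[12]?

 a  0  1  2  3  4  5  6  7  8  9 10 11 12 13 14 15 16 17 18 19 20 21 22 23 24
dp  0  1  2  1  2  1  2  3  2  3  1  2  3  2  3  2  3  4  3  4  2  3  4  3  4

3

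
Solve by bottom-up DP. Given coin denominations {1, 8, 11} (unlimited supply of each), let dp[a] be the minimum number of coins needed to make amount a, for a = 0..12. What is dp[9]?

 a  0  1  2  3  4  5  6  7  8  9 10 11 12
dp  0  1  2  3  4  5  6  7  1  2  3  1  2

2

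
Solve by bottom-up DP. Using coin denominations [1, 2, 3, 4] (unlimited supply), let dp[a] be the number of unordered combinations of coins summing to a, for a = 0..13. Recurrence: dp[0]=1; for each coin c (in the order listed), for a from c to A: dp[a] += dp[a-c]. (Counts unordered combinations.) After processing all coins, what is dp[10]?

23

after  coin     0     1     2     3     4     5     6     7     8     9    10    11    12    13
          1     1     1     1     1     1     1     1     1     1     1     1     1     1     1
          2     1     1     2     2     3     3     4     4     5     5     6     6     7     7
          3     1     1     2     3     4     5     7     8    10    12    14    16    19    21
          4     1     1     2     3     5     6     9    11    15    18    23    27    34    39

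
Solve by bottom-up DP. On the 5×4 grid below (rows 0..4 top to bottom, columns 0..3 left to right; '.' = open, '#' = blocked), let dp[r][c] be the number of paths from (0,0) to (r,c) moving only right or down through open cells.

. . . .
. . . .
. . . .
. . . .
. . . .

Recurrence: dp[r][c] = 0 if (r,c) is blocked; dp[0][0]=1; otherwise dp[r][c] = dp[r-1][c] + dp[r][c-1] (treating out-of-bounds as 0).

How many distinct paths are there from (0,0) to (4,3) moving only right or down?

35

r\c   0   1   2   3
  0   1   1   1   1
  1   1   2   3   4
  2   1   3   6  10
  3   1   4  10  20
  4   1   5  15  35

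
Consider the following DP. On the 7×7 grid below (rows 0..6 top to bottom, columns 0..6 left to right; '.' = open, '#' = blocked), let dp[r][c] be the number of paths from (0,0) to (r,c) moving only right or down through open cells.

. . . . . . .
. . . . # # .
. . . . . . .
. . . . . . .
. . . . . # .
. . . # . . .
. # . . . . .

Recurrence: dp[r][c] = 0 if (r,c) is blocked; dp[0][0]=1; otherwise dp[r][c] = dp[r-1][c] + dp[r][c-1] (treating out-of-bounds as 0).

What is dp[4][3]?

r\c   0   1   2   3   4   5   6
  0   1   1   1   1   1   1   1
  1   1   2   3   4   0   0   1
  2   1   3   6  10  10  10  11
  3   1   4  10  20  30  40  51
  4   1   5  15  35  65   0  51
  5   1   6  21   0  65  65 116
  6   1   0  21  21  86 151 267

35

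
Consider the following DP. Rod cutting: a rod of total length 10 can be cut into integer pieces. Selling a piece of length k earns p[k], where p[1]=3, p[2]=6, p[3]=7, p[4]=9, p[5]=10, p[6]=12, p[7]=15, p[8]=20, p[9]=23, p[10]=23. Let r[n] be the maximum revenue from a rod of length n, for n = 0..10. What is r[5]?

15

   n    0    1    2    3    4    5    6    7    8    9   10
r[n]    0    3    6    9   12   15   18   21   24   27   30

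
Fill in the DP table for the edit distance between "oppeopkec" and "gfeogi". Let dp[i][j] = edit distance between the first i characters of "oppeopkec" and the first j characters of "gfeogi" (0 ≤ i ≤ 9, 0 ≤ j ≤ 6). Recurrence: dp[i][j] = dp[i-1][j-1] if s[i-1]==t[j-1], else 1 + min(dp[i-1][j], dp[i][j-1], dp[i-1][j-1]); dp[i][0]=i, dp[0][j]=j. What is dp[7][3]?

6

   ''  g  f  e  o  g  i
''  0  1  2  3  4  5  6
 o  1  1  2  3  3  4  5
 p  2  2  2  3  4  4  5
 p  3  3  3  3  4  5  5
 e  4  4  4  3  4  5  6
 o  5  5  5  4  3  4  5
 p  6  6  6  5  4  4  5
 k  7  7  7  6  5  5  5
 e  8  8  8  7  6  6  6
 c  9  9  9  8  7  7  7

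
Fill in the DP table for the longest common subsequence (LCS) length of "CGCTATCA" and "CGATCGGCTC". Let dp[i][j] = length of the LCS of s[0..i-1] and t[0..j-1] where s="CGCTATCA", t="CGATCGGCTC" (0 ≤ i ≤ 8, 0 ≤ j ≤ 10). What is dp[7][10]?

   ''  C  G  A  T  C  G  G  C  T  C
''  0  0  0  0  0  0  0  0  0  0  0
 C  0  1  1  1  1  1  1  1  1  1  1
 G  0  1  2  2  2  2  2  2  2  2  2
 C  0  1  2  2  2  3  3  3  3  3  3
 T  0  1  2  2  3  3  3  3  3  4  4
 A  0  1  2  3  3  3  3  3  3  4  4
 T  0  1  2  3  4  4  4  4  4  4  4
 C  0  1  2  3  4  5  5  5  5  5  5
 A  0  1  2  3  4  5  5  5  5  5  5

5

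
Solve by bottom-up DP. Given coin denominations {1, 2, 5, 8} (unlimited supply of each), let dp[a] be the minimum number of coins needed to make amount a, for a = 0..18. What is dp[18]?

3

 a  0  1  2  3  4  5  6  7  8  9 10 11 12 13 14 15 16 17 18
dp  0  1  1  2  2  1  2  2  1  2  2  3  3  2  3  3  2  3  3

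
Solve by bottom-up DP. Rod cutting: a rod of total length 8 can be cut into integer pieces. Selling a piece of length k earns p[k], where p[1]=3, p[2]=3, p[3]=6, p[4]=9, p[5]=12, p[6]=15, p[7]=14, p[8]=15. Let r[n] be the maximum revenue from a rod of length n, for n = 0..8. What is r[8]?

24

   n    0    1    2    3    4    5    6    7    8
r[n]    0    3    6    9   12   15   18   21   24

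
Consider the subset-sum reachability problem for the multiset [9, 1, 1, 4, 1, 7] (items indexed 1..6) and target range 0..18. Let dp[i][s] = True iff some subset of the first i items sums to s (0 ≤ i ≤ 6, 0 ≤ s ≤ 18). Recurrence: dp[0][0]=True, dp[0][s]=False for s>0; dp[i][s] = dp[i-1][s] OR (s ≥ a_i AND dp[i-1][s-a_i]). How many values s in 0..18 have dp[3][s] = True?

6

i\s   0   1   2   3   4   5   6   7   8   9  10  11  12  13  14  15  16  17  18
  0   T   F   F   F   F   F   F   F   F   F   F   F   F   F   F   F   F   F   F
  1   T   F   F   F   F   F   F   F   F   T   F   F   F   F   F   F   F   F   F
  2   T   T   F   F   F   F   F   F   F   T   T   F   F   F   F   F   F   F   F
  3   T   T   T   F   F   F   F   F   F   T   T   T   F   F   F   F   F   F   F
  4   T   T   T   F   T   T   T   F   F   T   T   T   F   T   T   T   F   F   F
  5   T   T   T   T   T   T   T   T   F   T   T   T   T   T   T   T   T   F   F
  6   T   T   T   T   T   T   T   T   T   T   T   T   T   T   T   T   T   T   T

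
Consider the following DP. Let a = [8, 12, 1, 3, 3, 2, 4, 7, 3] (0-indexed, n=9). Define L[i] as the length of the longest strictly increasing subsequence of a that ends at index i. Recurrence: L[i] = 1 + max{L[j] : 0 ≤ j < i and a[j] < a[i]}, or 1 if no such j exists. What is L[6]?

   i    0    1    2    3    4    5    6    7    8
a[i]    8   12    1    3    3    2    4    7    3
L[i]    1    2    1    2    2    2    3    4    3

3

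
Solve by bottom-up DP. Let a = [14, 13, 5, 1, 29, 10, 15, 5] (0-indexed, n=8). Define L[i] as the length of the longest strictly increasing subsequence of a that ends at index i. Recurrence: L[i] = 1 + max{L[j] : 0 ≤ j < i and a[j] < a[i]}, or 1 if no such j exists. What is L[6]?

3

   i    0    1    2    3    4    5    6    7
a[i]   14   13    5    1   29   10   15    5
L[i]    1    1    1    1    2    2    3    2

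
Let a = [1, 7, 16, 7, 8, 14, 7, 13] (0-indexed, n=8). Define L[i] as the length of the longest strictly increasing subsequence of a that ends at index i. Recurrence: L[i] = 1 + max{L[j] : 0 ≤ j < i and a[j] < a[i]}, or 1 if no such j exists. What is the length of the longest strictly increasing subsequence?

4

   i    0    1    2    3    4    5    6    7
a[i]    1    7   16    7    8   14    7   13
L[i]    1    2    3    2    3    4    2    4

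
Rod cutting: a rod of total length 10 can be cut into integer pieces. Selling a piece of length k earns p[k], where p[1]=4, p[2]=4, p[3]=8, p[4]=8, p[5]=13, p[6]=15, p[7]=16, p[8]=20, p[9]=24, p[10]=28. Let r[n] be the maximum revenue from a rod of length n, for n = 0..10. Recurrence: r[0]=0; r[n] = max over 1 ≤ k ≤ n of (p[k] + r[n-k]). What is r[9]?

36

   n    0    1    2    3    4    5    6    7    8    9   10
r[n]    0    4    8   12   16   20   24   28   32   36   40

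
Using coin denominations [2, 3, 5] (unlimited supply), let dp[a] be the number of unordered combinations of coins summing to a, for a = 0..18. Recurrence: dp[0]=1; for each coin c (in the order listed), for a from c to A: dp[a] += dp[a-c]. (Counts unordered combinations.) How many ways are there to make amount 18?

after  coin     0     1     2     3     4     5     6     7     8     9    10    11    12    13    14    15    16    17    18
          2     1     0     1     0     1     0     1     0     1     0     1     0     1     0     1     0     1     0     1
          3     1     0     1     1     1     1     2     1     2     2     2     2     3     2     3     3     3     3     4
          5     1     0     1     1     1     2     2     2     3     3     4     4     5     5     6     7     7     8     9

9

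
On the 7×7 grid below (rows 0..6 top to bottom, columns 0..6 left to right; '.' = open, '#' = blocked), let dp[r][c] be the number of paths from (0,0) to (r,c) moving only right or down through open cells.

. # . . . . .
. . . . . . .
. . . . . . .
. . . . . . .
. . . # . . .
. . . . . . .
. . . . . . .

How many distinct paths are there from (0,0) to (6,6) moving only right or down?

262

r\c   0   1   2   3   4   5   6
  0   1   0   0   0   0   0   0
  1   1   1   1   1   1   1   1
  2   1   2   3   4   5   6   7
  3   1   3   6  10  15  21  28
  4   1   4  10   0  15  36  64
  5   1   5  15  15  30  66 130
  6   1   6  21  36  66 132 262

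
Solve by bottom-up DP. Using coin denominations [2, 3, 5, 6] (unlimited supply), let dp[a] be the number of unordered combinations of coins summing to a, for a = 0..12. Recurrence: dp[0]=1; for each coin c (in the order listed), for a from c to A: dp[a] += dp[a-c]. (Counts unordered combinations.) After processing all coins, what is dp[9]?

4

after  coin     0     1     2     3     4     5     6     7     8     9    10    11    12
          2     1     0     1     0     1     0     1     0     1     0     1     0     1
          3     1     0     1     1     1     1     2     1     2     2     2     2     3
          5     1     0     1     1     1     2     2     2     3     3     4     4     5
          6     1     0     1     1     1     2     3     2     4     4     5     6     8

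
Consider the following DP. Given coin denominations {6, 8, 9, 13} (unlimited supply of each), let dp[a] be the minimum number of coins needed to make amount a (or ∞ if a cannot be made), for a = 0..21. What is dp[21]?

2

 a  0  1  2  3  4  5  6  7  8  9 10 11 12 13 14 15 16 17 18 19 20 21
dp  0  -  -  -  -  -  1  -  1  1  -  -  2  1  2  2  2  2  2  2  3  2
(- denotes ∞ / unreachable)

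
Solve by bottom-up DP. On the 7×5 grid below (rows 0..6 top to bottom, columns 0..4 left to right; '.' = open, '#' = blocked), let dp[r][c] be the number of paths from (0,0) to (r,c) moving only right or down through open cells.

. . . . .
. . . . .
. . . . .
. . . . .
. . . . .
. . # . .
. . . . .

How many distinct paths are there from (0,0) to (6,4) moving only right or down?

r\c   0   1   2   3   4
  0   1   1   1   1   1
  1   1   2   3   4   5
  2   1   3   6  10  15
  3   1   4  10  20  35
  4   1   5  15  35  70
  5   1   6   0  35 105
  6   1   7   7  42 147

147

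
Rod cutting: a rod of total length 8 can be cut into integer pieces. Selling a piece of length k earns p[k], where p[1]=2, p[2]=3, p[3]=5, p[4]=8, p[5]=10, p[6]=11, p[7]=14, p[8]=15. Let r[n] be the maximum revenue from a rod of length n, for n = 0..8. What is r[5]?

10

   n    0    1    2    3    4    5    6    7    8
r[n]    0    2    4    6    8   10   12   14   16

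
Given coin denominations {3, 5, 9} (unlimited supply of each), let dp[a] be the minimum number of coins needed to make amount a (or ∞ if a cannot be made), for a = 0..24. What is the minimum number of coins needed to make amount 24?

4

 a  0  1  2  3  4  5  6  7  8  9 10 11 12 13 14 15 16 17 18 19 20 21 22 23 24
dp  0  -  -  1  -  1  2  -  2  1  2  3  2  3  2  3  4  3  2  3  4  3  4  3  4
(- denotes ∞ / unreachable)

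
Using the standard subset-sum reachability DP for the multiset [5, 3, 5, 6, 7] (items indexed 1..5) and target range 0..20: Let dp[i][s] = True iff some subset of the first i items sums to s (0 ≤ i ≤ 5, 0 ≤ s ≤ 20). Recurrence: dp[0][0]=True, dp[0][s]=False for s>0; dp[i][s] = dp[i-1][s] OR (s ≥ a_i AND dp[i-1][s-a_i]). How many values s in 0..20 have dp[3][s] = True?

6

i\s   0   1   2   3   4   5   6   7   8   9  10  11  12  13  14  15  16  17  18  19  20
  0   T   F   F   F   F   F   F   F   F   F   F   F   F   F   F   F   F   F   F   F   F
  1   T   F   F   F   F   T   F   F   F   F   F   F   F   F   F   F   F   F   F   F   F
  2   T   F   F   T   F   T   F   F   T   F   F   F   F   F   F   F   F   F   F   F   F
  3   T   F   F   T   F   T   F   F   T   F   T   F   F   T   F   F   F   F   F   F   F
  4   T   F   F   T   F   T   T   F   T   T   T   T   F   T   T   F   T   F   F   T   F
  5   T   F   F   T   F   T   T   T   T   T   T   T   T   T   T   T   T   T   T   T   T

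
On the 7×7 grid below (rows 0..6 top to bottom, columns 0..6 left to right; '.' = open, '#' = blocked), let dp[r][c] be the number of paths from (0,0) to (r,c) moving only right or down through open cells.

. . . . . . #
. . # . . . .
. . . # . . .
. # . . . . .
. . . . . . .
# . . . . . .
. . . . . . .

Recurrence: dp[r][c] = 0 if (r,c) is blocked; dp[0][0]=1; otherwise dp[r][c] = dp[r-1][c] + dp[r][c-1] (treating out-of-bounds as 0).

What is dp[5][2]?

r\c   0   1   2   3   4   5   6
  0   1   1   1   1   1   1   0
  1   1   2   0   1   2   3   3
  2   1   3   3   0   2   5   8
  3   1   0   3   3   5  10  18
  4   1   1   4   7  12  22  40
  5   0   1   5  12  24  46  86
  6   0   1   6  18  42  88 174

5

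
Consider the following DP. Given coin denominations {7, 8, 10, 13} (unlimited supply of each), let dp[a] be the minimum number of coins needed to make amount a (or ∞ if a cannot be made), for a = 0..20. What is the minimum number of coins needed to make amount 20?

2

 a  0  1  2  3  4  5  6  7  8  9 10 11 12 13 14 15 16 17 18 19 20
dp  0  -  -  -  -  -  -  1  1  -  1  -  -  1  2  2  2  2  2  -  2
(- denotes ∞ / unreachable)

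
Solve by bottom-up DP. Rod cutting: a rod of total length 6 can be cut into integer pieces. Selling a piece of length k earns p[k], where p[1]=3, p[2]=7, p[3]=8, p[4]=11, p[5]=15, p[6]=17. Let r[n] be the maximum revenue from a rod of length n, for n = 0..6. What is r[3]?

   n    0    1    2    3    4    5    6
r[n]    0    3    7   10   14   17   21

10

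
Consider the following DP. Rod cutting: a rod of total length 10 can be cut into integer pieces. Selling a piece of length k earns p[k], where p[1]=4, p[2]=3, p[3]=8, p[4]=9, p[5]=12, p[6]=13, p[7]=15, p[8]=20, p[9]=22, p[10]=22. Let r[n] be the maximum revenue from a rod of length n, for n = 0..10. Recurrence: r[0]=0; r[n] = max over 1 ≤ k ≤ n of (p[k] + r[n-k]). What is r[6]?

24

   n    0    1    2    3    4    5    6    7    8    9   10
r[n]    0    4    8   12   16   20   24   28   32   36   40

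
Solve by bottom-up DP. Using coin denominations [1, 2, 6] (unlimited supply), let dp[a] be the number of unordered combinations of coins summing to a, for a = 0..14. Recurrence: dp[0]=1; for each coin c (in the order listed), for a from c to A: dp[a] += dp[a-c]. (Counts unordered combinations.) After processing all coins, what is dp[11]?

after  coin     0     1     2     3     4     5     6     7     8     9    10    11    12    13    14
          1     1     1     1     1     1     1     1     1     1     1     1     1     1     1     1
          2     1     1     2     2     3     3     4     4     5     5     6     6     7     7     8
          6     1     1     2     2     3     3     5     5     7     7     9     9    12    12    15

9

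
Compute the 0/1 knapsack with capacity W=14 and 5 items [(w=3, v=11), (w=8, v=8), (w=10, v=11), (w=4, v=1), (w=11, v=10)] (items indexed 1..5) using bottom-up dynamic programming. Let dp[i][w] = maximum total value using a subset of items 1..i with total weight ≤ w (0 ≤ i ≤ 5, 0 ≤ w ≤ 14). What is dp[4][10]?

12

i\w   0   1   2   3   4   5   6   7   8   9  10  11  12  13  14
  0   0   0   0   0   0   0   0   0   0   0   0   0   0   0   0
  1   0   0   0  11  11  11  11  11  11  11  11  11  11  11  11
  2   0   0   0  11  11  11  11  11  11  11  11  19  19  19  19
  3   0   0   0  11  11  11  11  11  11  11  11  19  19  22  22
  4   0   0   0  11  11  11  11  12  12  12  12  19  19  22  22
  5   0   0   0  11  11  11  11  12  12  12  12  19  19  22  22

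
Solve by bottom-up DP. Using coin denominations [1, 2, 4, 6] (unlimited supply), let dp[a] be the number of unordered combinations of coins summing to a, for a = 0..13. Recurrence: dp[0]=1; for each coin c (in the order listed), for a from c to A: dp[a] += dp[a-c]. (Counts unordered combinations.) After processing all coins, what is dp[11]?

16

after  coin     0     1     2     3     4     5     6     7     8     9    10    11    12    13
          1     1     1     1     1     1     1     1     1     1     1     1     1     1     1
          2     1     1     2     2     3     3     4     4     5     5     6     6     7     7
          4     1     1     2     2     4     4     6     6     9     9    12    12    16    16
          6     1     1     2     2     4     4     7     7    11    11    16    16    23    23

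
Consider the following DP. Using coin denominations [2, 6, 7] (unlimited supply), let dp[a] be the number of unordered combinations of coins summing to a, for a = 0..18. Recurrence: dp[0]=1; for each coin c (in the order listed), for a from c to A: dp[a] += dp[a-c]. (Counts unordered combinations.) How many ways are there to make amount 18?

after  coin     0     1     2     3     4     5     6     7     8     9    10    11    12    13    14    15    16    17    18
          2     1     0     1     0     1     0     1     0     1     0     1     0     1     0     1     0     1     0     1
          6     1     0     1     0     1     0     2     0     2     0     2     0     3     0     3     0     3     0     4
          7     1     0     1     0     1     0     2     1     2     1     2     1     3     2     4     2     4     2     5

5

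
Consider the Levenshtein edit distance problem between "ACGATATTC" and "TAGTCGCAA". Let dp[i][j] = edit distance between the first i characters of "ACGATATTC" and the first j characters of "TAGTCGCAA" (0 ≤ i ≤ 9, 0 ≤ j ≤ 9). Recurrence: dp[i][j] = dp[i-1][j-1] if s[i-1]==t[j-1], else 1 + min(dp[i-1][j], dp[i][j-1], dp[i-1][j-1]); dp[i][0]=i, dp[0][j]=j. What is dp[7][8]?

   ''  T  A  G  T  C  G  C  A  A
''  0  1  2  3  4  5  6  7  8  9
 A  1  1  1  2  3  4  5  6  7  8
 C  2  2  2  2  3  3  4  5  6  7
 G  3  3  3  2  3  4  3  4  5  6
 A  4  4  3  3  3  4  4  4  4  5
 T  5  4  4  4  3  4  5  5  5  5
 A  6  5  4  5  4  4  5  6  5  5
 T  7  6  5  5  5  5  5  6  6  6
 T  8  7  6  6  5  6  6  6  7  7
 C  9  8  7  7  6  5  6  6  7  8

6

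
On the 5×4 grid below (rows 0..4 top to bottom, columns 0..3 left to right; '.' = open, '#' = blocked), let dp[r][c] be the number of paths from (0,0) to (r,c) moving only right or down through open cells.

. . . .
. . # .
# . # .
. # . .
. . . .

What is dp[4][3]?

1

r\c   0   1   2   3
  0   1   1   1   1
  1   1   2   0   1
  2   0   2   0   1
  3   0   0   0   1
  4   0   0   0   1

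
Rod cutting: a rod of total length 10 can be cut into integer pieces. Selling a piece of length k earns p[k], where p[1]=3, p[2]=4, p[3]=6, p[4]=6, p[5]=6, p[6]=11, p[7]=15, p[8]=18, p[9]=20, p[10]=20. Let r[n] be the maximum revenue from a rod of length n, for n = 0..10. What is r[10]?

   n    0    1    2    3    4    5    6    7    8    9   10
r[n]    0    3    6    9   12   15   18   21   24   27   30

30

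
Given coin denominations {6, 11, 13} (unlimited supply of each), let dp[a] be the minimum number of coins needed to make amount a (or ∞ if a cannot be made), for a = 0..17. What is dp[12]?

2

 a  0  1  2  3  4  5  6  7  8  9 10 11 12 13 14 15 16 17
dp  0  -  -  -  -  -  1  -  -  -  -  1  2  1  -  -  -  2
(- denotes ∞ / unreachable)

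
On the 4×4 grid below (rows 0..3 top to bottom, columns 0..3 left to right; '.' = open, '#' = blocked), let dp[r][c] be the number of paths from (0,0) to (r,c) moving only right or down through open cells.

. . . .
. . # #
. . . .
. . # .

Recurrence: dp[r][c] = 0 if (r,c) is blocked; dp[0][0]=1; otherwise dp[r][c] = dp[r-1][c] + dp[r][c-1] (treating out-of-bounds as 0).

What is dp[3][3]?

3

r\c   0   1   2   3
  0   1   1   1   1
  1   1   2   0   0
  2   1   3   3   3
  3   1   4   0   3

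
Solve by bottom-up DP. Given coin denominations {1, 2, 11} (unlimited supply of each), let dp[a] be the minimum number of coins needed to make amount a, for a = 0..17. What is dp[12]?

2

 a  0  1  2  3  4  5  6  7  8  9 10 11 12 13 14 15 16 17
dp  0  1  1  2  2  3  3  4  4  5  5  1  2  2  3  3  4  4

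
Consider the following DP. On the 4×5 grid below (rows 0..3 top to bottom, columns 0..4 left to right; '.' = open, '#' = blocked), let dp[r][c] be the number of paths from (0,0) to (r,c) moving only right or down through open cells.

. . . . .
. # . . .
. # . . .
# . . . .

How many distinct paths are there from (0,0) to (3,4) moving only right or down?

10

r\c   0   1   2   3   4
  0   1   1   1   1   1
  1   1   0   1   2   3
  2   1   0   1   3   6
  3   0   0   1   4  10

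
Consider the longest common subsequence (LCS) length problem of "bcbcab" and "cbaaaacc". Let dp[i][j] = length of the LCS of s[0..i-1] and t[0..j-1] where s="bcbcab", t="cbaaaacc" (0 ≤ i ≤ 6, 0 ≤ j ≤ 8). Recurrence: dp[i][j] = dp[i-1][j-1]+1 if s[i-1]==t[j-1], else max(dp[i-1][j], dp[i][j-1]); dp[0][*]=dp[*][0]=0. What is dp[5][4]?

3

   ''  c  b  a  a  a  a  c  c
''  0  0  0  0  0  0  0  0  0
 b  0  0  1  1  1  1  1  1  1
 c  0  1  1  1  1  1  1  2  2
 b  0  1  2  2  2  2  2  2  2
 c  0  1  2  2  2  2  2  3  3
 a  0  1  2  3  3  3  3  3  3
 b  0  1  2  3  3  3  3  3  3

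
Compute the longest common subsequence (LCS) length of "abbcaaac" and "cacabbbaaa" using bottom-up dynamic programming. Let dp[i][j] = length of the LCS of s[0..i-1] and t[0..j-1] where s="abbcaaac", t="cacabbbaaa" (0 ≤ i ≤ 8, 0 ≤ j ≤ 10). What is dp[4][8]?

3

   ''  c  a  c  a  b  b  b  a  a  a
''  0  0  0  0  0  0  0  0  0  0  0
 a  0  0  1  1  1  1  1  1  1  1  1
 b  0  0  1  1  1  2  2  2  2  2  2
 b  0  0  1  1  1  2  3  3  3  3  3
 c  0  1  1  2  2  2  3  3  3  3  3
 a  0  1  2  2  3  3  3  3  4  4  4
 a  0  1  2  2  3  3  3  3  4  5  5
 a  0  1  2  2  3  3  3  3  4  5  6
 c  0  1  2  3  3  3  3  3  4  5  6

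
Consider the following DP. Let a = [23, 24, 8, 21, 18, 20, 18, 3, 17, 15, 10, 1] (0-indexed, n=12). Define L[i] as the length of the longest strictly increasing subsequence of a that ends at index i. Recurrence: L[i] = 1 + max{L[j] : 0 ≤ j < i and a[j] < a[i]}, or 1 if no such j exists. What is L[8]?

   i    0    1    2    3    4    5    6    7    8    9   10   11
a[i]   23   24    8   21   18   20   18    3   17   15   10    1
L[i]    1    2    1    2    2    3    2    1    2    2    2    1

2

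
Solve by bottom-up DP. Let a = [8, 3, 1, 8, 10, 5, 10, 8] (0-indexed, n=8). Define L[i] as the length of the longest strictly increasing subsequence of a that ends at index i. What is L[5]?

2

   i    0    1    2    3    4    5    6    7
a[i]    8    3    1    8   10    5   10    8
L[i]    1    1    1    2    3    2    3    3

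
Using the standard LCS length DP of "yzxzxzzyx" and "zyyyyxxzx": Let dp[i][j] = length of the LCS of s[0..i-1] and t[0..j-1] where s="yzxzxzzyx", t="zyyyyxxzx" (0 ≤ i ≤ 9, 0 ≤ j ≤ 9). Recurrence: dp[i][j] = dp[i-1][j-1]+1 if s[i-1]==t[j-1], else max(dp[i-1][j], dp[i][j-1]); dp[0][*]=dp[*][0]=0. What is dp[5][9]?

   ''  z  y  y  y  y  x  x  z  x
''  0  0  0  0  0  0  0  0  0  0
 y  0  0  1  1  1  1  1  1  1  1
 z  0  1  1  1  1  1  1  1  2  2
 x  0  1  1  1  1  1  2  2  2  3
 z  0  1  1  1  1  1  2  2  3  3
 x  0  1  1  1  1  1  2  3  3  4
 z  0  1  1  1  1  1  2  3  4  4
 z  0  1  1  1  1  1  2  3  4  4
 y  0  1  2  2  2  2  2  3  4  4
 x  0  1  2  2  2  2  3  3  4  5

4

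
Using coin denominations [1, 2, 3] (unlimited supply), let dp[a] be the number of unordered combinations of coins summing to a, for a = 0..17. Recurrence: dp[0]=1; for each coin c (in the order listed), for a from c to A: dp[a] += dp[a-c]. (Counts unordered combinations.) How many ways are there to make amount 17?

33

after  coin     0     1     2     3     4     5     6     7     8     9    10    11    12    13    14    15    16    17
          1     1     1     1     1     1     1     1     1     1     1     1     1     1     1     1     1     1     1
          2     1     1     2     2     3     3     4     4     5     5     6     6     7     7     8     8     9     9
          3     1     1     2     3     4     5     7     8    10    12    14    16    19    21    24    27    30    33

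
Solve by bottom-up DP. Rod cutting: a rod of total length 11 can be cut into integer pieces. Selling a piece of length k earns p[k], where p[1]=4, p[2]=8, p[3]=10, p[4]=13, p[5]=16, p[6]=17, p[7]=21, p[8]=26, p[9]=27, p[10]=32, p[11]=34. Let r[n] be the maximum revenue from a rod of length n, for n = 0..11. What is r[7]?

   n    0    1    2    3    4    5    6    7    8    9   10   11
r[n]    0    4    8   12   16   20   24   28   32   36   40   44

28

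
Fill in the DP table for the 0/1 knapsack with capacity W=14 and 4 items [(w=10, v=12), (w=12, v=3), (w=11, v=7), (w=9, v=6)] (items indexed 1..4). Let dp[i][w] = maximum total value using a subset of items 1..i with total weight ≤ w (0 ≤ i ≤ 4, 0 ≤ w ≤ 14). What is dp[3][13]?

12

i\w   0   1   2   3   4   5   6   7   8   9  10  11  12  13  14
  0   0   0   0   0   0   0   0   0   0   0   0   0   0   0   0
  1   0   0   0   0   0   0   0   0   0   0  12  12  12  12  12
  2   0   0   0   0   0   0   0   0   0   0  12  12  12  12  12
  3   0   0   0   0   0   0   0   0   0   0  12  12  12  12  12
  4   0   0   0   0   0   0   0   0   0   6  12  12  12  12  12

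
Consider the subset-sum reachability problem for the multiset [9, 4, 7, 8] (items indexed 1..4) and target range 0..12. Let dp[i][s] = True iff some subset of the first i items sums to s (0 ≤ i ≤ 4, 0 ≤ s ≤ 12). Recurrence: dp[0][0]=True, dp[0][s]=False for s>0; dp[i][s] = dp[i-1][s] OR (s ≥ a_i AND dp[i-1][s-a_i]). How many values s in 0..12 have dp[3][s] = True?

i\s   0   1   2   3   4   5   6   7   8   9  10  11  12
  0   T   F   F   F   F   F   F   F   F   F   F   F   F
  1   T   F   F   F   F   F   F   F   F   T   F   F   F
  2   T   F   F   F   T   F   F   F   F   T   F   F   F
  3   T   F   F   F   T   F   F   T   F   T   F   T   F
  4   T   F   F   F   T   F   F   T   T   T   F   T   T

5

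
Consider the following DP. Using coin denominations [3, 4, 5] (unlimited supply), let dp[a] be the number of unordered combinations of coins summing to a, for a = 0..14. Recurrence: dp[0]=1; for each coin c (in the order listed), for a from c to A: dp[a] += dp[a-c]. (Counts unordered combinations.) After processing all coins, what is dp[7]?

after  coin     0     1     2     3     4     5     6     7     8     9    10    11    12    13    14
          3     1     0     0     1     0     0     1     0     0     1     0     0     1     0     0
          4     1     0     0     1     1     0     1     1     1     1     1     1     2     1     1
          5     1     0     0     1     1     1     1     1     2     2     2     2     3     3     3

1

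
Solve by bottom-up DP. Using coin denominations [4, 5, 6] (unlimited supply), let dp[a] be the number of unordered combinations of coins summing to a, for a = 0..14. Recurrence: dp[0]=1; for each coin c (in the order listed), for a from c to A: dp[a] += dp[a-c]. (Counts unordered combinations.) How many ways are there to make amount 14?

after  coin     0     1     2     3     4     5     6     7     8     9    10    11    12    13    14
          4     1     0     0     0     1     0     0     0     1     0     0     0     1     0     0
          5     1     0     0     0     1     1     0     0     1     1     1     0     1     1     1
          6     1     0     0     0     1     1     1     0     1     1     2     1     2     1     2

2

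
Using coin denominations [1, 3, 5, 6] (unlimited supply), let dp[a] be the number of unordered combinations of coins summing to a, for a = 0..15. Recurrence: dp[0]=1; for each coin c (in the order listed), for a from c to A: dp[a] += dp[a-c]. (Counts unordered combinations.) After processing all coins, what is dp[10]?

9

after  coin     0     1     2     3     4     5     6     7     8     9    10    11    12    13    14    15
          1     1     1     1     1     1     1     1     1     1     1     1     1     1     1     1     1
          3     1     1     1     2     2     2     3     3     3     4     4     4     5     5     5     6
          5     1     1     1     2     2     3     4     4     5     6     7     8     9    10    11    13
          6     1     1     1     2     2     3     5     5     6     8     9    11    14    15    17    21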